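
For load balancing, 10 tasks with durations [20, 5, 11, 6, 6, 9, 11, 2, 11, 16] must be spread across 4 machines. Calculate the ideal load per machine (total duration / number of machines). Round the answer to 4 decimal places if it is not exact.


Total processing time = 20 + 5 + 11 + 6 + 6 + 9 + 11 + 2 + 11 + 16 = 97
Number of machines = 4
Ideal balanced load = 97 / 4 = 24.25

24.25


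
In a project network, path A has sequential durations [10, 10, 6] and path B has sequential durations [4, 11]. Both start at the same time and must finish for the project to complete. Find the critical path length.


Path A total = 10 + 10 + 6 = 26
Path B total = 4 + 11 = 15
Critical path = longest path = max(26, 15) = 26

26


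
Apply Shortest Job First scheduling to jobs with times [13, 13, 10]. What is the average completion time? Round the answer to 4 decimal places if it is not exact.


SJF order (ascending): [10, 13, 13]
Completion times:
  Job 1: burst=10, C=10
  Job 2: burst=13, C=23
  Job 3: burst=13, C=36
Average completion = 69/3 = 23.0

23.0


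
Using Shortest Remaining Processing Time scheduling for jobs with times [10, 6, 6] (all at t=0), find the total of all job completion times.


Since all jobs arrive at t=0, SRPT equals SPT ordering.
SPT order: [6, 6, 10]
Completion times:
  Job 1: p=6, C=6
  Job 2: p=6, C=12
  Job 3: p=10, C=22
Total completion time = 6 + 12 + 22 = 40

40


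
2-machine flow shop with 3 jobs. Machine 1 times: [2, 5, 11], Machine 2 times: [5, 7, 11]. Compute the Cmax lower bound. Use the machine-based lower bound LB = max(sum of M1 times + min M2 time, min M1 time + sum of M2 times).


LB1 = sum(M1 times) + min(M2 times) = 18 + 5 = 23
LB2 = min(M1 times) + sum(M2 times) = 2 + 23 = 25
Lower bound = max(LB1, LB2) = max(23, 25) = 25

25


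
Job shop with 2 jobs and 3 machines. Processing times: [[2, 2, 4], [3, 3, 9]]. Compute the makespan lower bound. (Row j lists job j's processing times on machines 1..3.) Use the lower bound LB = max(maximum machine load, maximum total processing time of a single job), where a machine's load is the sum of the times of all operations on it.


Machine loads:
  Machine 1: 2 + 3 = 5
  Machine 2: 2 + 3 = 5
  Machine 3: 4 + 9 = 13
Max machine load = 13
Job totals:
  Job 1: 8
  Job 2: 15
Max job total = 15
Lower bound = max(13, 15) = 15

15


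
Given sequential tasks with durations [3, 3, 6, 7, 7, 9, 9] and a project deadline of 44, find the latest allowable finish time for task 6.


LF(activity 6) = deadline - sum of successor durations
Successors: activities 7 through 7 with durations [9]
Sum of successor durations = 9
LF = 44 - 9 = 35

35


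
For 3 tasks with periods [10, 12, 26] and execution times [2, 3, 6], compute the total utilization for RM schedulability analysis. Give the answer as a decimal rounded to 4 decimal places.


Compute individual utilizations (exact fractions):
  Task 1: C/T = 2/10 = 1/5 (approx. 0.2)
  Task 2: C/T = 3/12 = 1/4 (approx. 0.25)
  Task 3: C/T = 6/26 = 3/13 (approx. 0.2308)
Total utilization U = 1/5 + 1/4 + 3/13 = 177/260
Rounded to 4 decimal places: U = 0.6808
RM (Liu & Layland) bound for 3 tasks = 0.779763; compare with U = 177/260 (approx. 0.680769)
U <= bound, so schedulable by RM sufficient condition.

0.6808


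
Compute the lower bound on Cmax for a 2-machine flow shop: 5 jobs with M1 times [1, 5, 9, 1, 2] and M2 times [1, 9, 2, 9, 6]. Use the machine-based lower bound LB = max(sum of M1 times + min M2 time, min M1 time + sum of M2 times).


LB1 = sum(M1 times) + min(M2 times) = 18 + 1 = 19
LB2 = min(M1 times) + sum(M2 times) = 1 + 27 = 28
Lower bound = max(LB1, LB2) = max(19, 28) = 28

28


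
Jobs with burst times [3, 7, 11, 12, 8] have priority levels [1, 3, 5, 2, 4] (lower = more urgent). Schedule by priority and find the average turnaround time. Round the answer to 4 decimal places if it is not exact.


Sort by priority (ascending = highest first):
Order: [(1, 3), (2, 12), (3, 7), (4, 8), (5, 11)]
Completion times:
  Priority 1, burst=3, C=3
  Priority 2, burst=12, C=15
  Priority 3, burst=7, C=22
  Priority 4, burst=8, C=30
  Priority 5, burst=11, C=41
Average turnaround = 111/5 = 22.2

22.2


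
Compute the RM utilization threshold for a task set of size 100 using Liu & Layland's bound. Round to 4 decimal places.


Compute 2^(1/100) = 1.0069555501
Subtract 1: 1.0069555501 - 1 = 0.0069555501
Multiply by n: 100 * 0.0069555501 = 0.6955550100
Round to 4 dp: 0.6956

0.6956


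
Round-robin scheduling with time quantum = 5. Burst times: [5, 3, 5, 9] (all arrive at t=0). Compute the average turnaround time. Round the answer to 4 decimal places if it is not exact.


Time quantum = 5
Execution trace:
  J1 runs 5 units, time = 5
  J2 runs 3 units, time = 8
  J3 runs 5 units, time = 13
  J4 runs 5 units, time = 18
  J4 runs 4 units, time = 22
Finish times: [5, 8, 13, 22]
Average turnaround = 48/4 = 12.0

12.0


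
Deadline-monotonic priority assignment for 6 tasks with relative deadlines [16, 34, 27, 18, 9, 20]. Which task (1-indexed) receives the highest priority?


Sort tasks by relative deadline (ascending):
  Task 5: deadline = 9
  Task 1: deadline = 16
  Task 4: deadline = 18
  Task 6: deadline = 20
  Task 3: deadline = 27
  Task 2: deadline = 34
Priority order (highest first): [5, 1, 4, 6, 3, 2]
Highest priority task = 5

5


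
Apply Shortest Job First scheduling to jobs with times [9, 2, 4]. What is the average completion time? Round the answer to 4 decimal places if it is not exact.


SJF order (ascending): [2, 4, 9]
Completion times:
  Job 1: burst=2, C=2
  Job 2: burst=4, C=6
  Job 3: burst=9, C=15
Average completion = 23/3 = 7.6667

7.6667


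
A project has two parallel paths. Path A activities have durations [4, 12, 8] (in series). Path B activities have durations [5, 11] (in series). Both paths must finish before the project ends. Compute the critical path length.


Path A total = 4 + 12 + 8 = 24
Path B total = 5 + 11 = 16
Critical path = longest path = max(24, 16) = 24

24


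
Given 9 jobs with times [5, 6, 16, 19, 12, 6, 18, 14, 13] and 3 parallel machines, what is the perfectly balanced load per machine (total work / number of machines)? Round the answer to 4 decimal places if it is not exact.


Total processing time = 5 + 6 + 16 + 19 + 12 + 6 + 18 + 14 + 13 = 109
Number of machines = 3
Ideal balanced load = 109 / 3 = 36.3333

36.3333


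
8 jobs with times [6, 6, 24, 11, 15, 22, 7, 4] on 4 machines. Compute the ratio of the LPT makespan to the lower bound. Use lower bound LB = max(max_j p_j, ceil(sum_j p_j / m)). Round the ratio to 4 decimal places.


LPT order: [24, 22, 15, 11, 7, 6, 6, 4]
Machine loads after assignment: [24, 22, 25, 24]
LPT makespan = 25
Lower bound = max(max_job, ceil(total/4)) = max(24, 24) = 24
Ratio = 25 / 24 = 1.0417

1.0417


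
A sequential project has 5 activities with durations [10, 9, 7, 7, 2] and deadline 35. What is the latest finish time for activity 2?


LF(activity 2) = deadline - sum of successor durations
Successors: activities 3 through 5 with durations [7, 7, 2]
Sum of successor durations = 16
LF = 35 - 16 = 19

19


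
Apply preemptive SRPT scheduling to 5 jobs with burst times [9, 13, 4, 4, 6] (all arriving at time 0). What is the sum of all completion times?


Since all jobs arrive at t=0, SRPT equals SPT ordering.
SPT order: [4, 4, 6, 9, 13]
Completion times:
  Job 1: p=4, C=4
  Job 2: p=4, C=8
  Job 3: p=6, C=14
  Job 4: p=9, C=23
  Job 5: p=13, C=36
Total completion time = 4 + 8 + 14 + 23 + 36 = 85

85


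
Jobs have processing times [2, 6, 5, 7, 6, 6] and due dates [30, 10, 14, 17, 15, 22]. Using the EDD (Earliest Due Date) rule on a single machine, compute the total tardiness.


Sort by due date (EDD order): [(6, 10), (5, 14), (6, 15), (7, 17), (6, 22), (2, 30)]
Compute completion times and tardiness:
  Job 1: p=6, d=10, C=6, tardiness=max(0,6-10)=0
  Job 2: p=5, d=14, C=11, tardiness=max(0,11-14)=0
  Job 3: p=6, d=15, C=17, tardiness=max(0,17-15)=2
  Job 4: p=7, d=17, C=24, tardiness=max(0,24-17)=7
  Job 5: p=6, d=22, C=30, tardiness=max(0,30-22)=8
  Job 6: p=2, d=30, C=32, tardiness=max(0,32-30)=2
Total tardiness = 19

19


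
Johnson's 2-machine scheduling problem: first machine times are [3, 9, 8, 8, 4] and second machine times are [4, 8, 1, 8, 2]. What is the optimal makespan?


Apply Johnson's rule:
  Group 1 (a <= b): [(1, 3, 4), (4, 8, 8)]
  Group 2 (a > b): [(2, 9, 8), (5, 4, 2), (3, 8, 1)]
Optimal job order: [1, 4, 2, 5, 3]
Schedule:
  Job 1: M1 done at 3, M2 done at 7
  Job 4: M1 done at 11, M2 done at 19
  Job 2: M1 done at 20, M2 done at 28
  Job 5: M1 done at 24, M2 done at 30
  Job 3: M1 done at 32, M2 done at 33
Makespan = 33

33


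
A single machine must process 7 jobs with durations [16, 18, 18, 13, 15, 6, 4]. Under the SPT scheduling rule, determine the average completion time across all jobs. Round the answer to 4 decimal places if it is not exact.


Sort jobs by processing time (SPT order): [4, 6, 13, 15, 16, 18, 18]
Compute completion times sequentially:
  Job 1: processing = 4, completes at 4
  Job 2: processing = 6, completes at 10
  Job 3: processing = 13, completes at 23
  Job 4: processing = 15, completes at 38
  Job 5: processing = 16, completes at 54
  Job 6: processing = 18, completes at 72
  Job 7: processing = 18, completes at 90
Sum of completion times = 291
Average completion time = 291/7 = 41.5714

41.5714


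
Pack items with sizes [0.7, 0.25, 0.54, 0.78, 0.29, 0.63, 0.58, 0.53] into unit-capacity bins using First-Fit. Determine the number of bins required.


Place items sequentially using First-Fit:
  Item 0.7 -> new Bin 1
  Item 0.25 -> Bin 1 (now 0.95)
  Item 0.54 -> new Bin 2
  Item 0.78 -> new Bin 3
  Item 0.29 -> Bin 2 (now 0.83)
  Item 0.63 -> new Bin 4
  Item 0.58 -> new Bin 5
  Item 0.53 -> new Bin 6
Total bins used = 6

6


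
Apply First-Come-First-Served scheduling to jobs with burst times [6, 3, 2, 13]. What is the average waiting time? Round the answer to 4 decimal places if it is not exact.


FCFS order (as given): [6, 3, 2, 13]
Waiting times:
  Job 1: wait = 0
  Job 2: wait = 6
  Job 3: wait = 9
  Job 4: wait = 11
Sum of waiting times = 26
Average waiting time = 26/4 = 6.5

6.5


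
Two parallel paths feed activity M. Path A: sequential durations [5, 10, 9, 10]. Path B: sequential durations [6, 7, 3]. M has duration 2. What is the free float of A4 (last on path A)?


ES(A4) = sum of predecessors on chain A = 24
EF(A4) = ES + duration = 24 + 10 = 34
Successor of A4 is M. ES(M) = max(sum(A), sum(B)) = max(34, 16) = 34
Free float = ES(successor) - EF(current) = 34 - 34 = 0

0


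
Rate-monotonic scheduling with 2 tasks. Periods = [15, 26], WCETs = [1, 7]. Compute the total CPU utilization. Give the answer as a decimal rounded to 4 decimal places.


Compute individual utilizations (exact fractions):
  Task 1: C/T = 1/15 (approx. 0.0667)
  Task 2: C/T = 7/26 (approx. 0.2692)
Total utilization U = 1/15 + 7/26 = 131/390
Rounded to 4 decimal places: U = 0.3359
RM (Liu & Layland) bound for 2 tasks = 0.828427; compare with U = 131/390 (approx. 0.335897)
U <= bound, so schedulable by RM sufficient condition.

0.3359


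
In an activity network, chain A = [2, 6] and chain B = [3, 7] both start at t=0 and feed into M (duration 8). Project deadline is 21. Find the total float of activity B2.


Forward pass: ES(B2) = sum of predecessors on chain B = 3
EF = ES + duration = 3 + 7 = 10
Backward pass: LF(M) = deadline = 21; LS(M) = 21 - 8 = 13
LF(B2) = LS(M) - sum(successors on chain B) = 13 - 0 = 13
LS = LF - duration = 13 - 7 = 6
Total float = LS - ES = 6 - 3 = 3

3


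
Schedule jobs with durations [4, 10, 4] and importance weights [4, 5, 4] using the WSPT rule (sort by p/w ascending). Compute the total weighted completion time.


Compute p/w ratios and sort ascending (WSPT): [(4, 4), (4, 4), (10, 5)]
Compute weighted completion times:
  Job (p=4,w=4): C=4, w*C=4*4=16
  Job (p=4,w=4): C=8, w*C=4*8=32
  Job (p=10,w=5): C=18, w*C=5*18=90
Total weighted completion time = 138

138


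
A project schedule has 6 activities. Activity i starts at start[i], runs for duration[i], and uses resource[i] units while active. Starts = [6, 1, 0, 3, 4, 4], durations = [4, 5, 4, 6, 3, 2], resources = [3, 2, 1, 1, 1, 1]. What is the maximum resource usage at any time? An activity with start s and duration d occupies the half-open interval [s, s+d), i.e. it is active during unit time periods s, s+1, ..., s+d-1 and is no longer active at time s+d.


Each activity i is active on [start_i, start_i + duration_i).
Compute total resource usage per time slot:
  t=0: active resources = [1], total = 1
  t=1: active resources = [2, 1], total = 3
  t=2: active resources = [2, 1], total = 3
  t=3: active resources = [2, 1, 1], total = 4
  t=4: active resources = [2, 1, 1, 1], total = 5
  t=5: active resources = [2, 1, 1, 1], total = 5
  t=6: active resources = [3, 1, 1], total = 5
  t=7: active resources = [3, 1], total = 4
  t=8: active resources = [3, 1], total = 4
  t=9: active resources = [3], total = 3
Peak resource demand = 5

5


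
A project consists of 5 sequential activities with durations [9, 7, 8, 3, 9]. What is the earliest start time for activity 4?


Activity 4 starts after activities 1 through 3 complete.
Predecessor durations: [9, 7, 8]
ES = 9 + 7 + 8 = 24

24


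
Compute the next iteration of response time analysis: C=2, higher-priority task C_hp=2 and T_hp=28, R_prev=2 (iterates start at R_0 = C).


R_next = C + ceil(R_prev / T_hp) * C_hp
ceil(2 / 28) = ceil(0.0714) = 1
Interference = 1 * 2 = 2
R_next = 2 + 2 = 4

4


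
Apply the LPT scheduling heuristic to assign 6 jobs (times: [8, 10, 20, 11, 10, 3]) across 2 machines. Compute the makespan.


Sort jobs in decreasing order (LPT): [20, 11, 10, 10, 8, 3]
Assign each job to the least loaded machine:
  Machine 1: jobs [20, 10], load = 30
  Machine 2: jobs [11, 10, 8, 3], load = 32
Makespan = max load = 32

32


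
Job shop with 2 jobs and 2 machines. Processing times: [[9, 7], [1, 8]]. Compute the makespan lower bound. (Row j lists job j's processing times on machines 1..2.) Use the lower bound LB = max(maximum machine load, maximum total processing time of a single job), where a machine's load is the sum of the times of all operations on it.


Machine loads:
  Machine 1: 9 + 1 = 10
  Machine 2: 7 + 8 = 15
Max machine load = 15
Job totals:
  Job 1: 16
  Job 2: 9
Max job total = 16
Lower bound = max(15, 16) = 16

16


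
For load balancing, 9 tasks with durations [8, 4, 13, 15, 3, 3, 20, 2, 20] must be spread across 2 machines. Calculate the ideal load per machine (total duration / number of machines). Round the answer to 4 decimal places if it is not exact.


Total processing time = 8 + 4 + 13 + 15 + 3 + 3 + 20 + 2 + 20 = 88
Number of machines = 2
Ideal balanced load = 88 / 2 = 44.0

44.0


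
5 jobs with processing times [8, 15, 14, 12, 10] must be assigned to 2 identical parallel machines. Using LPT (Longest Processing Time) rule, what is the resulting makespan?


Sort jobs in decreasing order (LPT): [15, 14, 12, 10, 8]
Assign each job to the least loaded machine:
  Machine 1: jobs [15, 10, 8], load = 33
  Machine 2: jobs [14, 12], load = 26
Makespan = max load = 33

33


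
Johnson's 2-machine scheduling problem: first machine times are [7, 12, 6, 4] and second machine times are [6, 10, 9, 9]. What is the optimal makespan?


Apply Johnson's rule:
  Group 1 (a <= b): [(4, 4, 9), (3, 6, 9)]
  Group 2 (a > b): [(2, 12, 10), (1, 7, 6)]
Optimal job order: [4, 3, 2, 1]
Schedule:
  Job 4: M1 done at 4, M2 done at 13
  Job 3: M1 done at 10, M2 done at 22
  Job 2: M1 done at 22, M2 done at 32
  Job 1: M1 done at 29, M2 done at 38
Makespan = 38

38


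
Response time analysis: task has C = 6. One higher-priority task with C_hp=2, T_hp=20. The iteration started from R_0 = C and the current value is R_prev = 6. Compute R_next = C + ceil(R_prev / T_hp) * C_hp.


R_next = C + ceil(R_prev / T_hp) * C_hp
ceil(6 / 20) = ceil(0.3) = 1
Interference = 1 * 2 = 2
R_next = 6 + 2 = 8

8


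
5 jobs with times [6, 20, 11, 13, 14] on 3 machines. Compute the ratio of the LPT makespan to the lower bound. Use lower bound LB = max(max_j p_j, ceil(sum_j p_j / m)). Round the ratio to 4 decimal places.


LPT order: [20, 14, 13, 11, 6]
Machine loads after assignment: [20, 20, 24]
LPT makespan = 24
Lower bound = max(max_job, ceil(total/3)) = max(20, 22) = 22
Ratio = 24 / 22 = 1.0909

1.0909


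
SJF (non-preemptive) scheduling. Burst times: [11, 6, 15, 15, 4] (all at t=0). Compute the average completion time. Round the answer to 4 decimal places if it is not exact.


SJF order (ascending): [4, 6, 11, 15, 15]
Completion times:
  Job 1: burst=4, C=4
  Job 2: burst=6, C=10
  Job 3: burst=11, C=21
  Job 4: burst=15, C=36
  Job 5: burst=15, C=51
Average completion = 122/5 = 24.4

24.4


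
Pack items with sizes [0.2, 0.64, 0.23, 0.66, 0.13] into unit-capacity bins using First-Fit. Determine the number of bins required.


Place items sequentially using First-Fit:
  Item 0.2 -> new Bin 1
  Item 0.64 -> Bin 1 (now 0.84)
  Item 0.23 -> new Bin 2
  Item 0.66 -> Bin 2 (now 0.89)
  Item 0.13 -> Bin 1 (now 0.97)
Total bins used = 2

2


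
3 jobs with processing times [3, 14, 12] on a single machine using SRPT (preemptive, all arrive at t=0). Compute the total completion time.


Since all jobs arrive at t=0, SRPT equals SPT ordering.
SPT order: [3, 12, 14]
Completion times:
  Job 1: p=3, C=3
  Job 2: p=12, C=15
  Job 3: p=14, C=29
Total completion time = 3 + 15 + 29 = 47

47


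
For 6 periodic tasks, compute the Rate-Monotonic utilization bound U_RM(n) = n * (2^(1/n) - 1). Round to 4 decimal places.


Compute 2^(1/6) = 1.1224620483
Subtract 1: 1.1224620483 - 1 = 0.1224620483
Multiply by n: 6 * 0.1224620483 = 0.7347722898
Round to 4 dp: 0.7348

0.7348


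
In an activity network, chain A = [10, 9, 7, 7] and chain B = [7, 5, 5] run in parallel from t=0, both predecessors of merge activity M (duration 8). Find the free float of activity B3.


ES(B3) = sum of predecessors on chain B = 12
EF(B3) = ES + duration = 12 + 5 = 17
Successor of B3 is M. ES(M) = max(sum(A), sum(B)) = max(33, 17) = 33
Free float = ES(successor) - EF(current) = 33 - 17 = 16

16


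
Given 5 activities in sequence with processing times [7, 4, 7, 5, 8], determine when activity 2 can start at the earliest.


Activity 2 starts after activities 1 through 1 complete.
Predecessor durations: [7]
ES = 7 = 7

7


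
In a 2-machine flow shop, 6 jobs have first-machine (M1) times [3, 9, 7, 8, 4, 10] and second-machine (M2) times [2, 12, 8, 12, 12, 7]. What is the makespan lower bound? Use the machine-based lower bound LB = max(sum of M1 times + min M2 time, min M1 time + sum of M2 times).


LB1 = sum(M1 times) + min(M2 times) = 41 + 2 = 43
LB2 = min(M1 times) + sum(M2 times) = 3 + 53 = 56
Lower bound = max(LB1, LB2) = max(43, 56) = 56

56


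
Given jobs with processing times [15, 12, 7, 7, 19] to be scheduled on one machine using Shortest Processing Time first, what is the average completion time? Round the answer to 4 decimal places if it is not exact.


Sort jobs by processing time (SPT order): [7, 7, 12, 15, 19]
Compute completion times sequentially:
  Job 1: processing = 7, completes at 7
  Job 2: processing = 7, completes at 14
  Job 3: processing = 12, completes at 26
  Job 4: processing = 15, completes at 41
  Job 5: processing = 19, completes at 60
Sum of completion times = 148
Average completion time = 148/5 = 29.6

29.6


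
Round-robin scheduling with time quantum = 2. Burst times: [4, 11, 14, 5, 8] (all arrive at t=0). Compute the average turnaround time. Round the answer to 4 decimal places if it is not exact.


Time quantum = 2
Execution trace:
  J1 runs 2 units, time = 2
  J2 runs 2 units, time = 4
  J3 runs 2 units, time = 6
  J4 runs 2 units, time = 8
  J5 runs 2 units, time = 10
  J1 runs 2 units, time = 12
  J2 runs 2 units, time = 14
  J3 runs 2 units, time = 16
  J4 runs 2 units, time = 18
  J5 runs 2 units, time = 20
  J2 runs 2 units, time = 22
  J3 runs 2 units, time = 24
  J4 runs 1 units, time = 25
  J5 runs 2 units, time = 27
  J2 runs 2 units, time = 29
  J3 runs 2 units, time = 31
  J5 runs 2 units, time = 33
  J2 runs 2 units, time = 35
  J3 runs 2 units, time = 37
  J2 runs 1 units, time = 38
  J3 runs 2 units, time = 40
  J3 runs 2 units, time = 42
Finish times: [12, 38, 42, 25, 33]
Average turnaround = 150/5 = 30.0

30.0


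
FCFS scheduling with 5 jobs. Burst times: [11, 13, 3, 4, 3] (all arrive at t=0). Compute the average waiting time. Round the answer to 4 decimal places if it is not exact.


FCFS order (as given): [11, 13, 3, 4, 3]
Waiting times:
  Job 1: wait = 0
  Job 2: wait = 11
  Job 3: wait = 24
  Job 4: wait = 27
  Job 5: wait = 31
Sum of waiting times = 93
Average waiting time = 93/5 = 18.6

18.6


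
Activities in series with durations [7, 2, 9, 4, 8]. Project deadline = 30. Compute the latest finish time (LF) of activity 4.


LF(activity 4) = deadline - sum of successor durations
Successors: activities 5 through 5 with durations [8]
Sum of successor durations = 8
LF = 30 - 8 = 22

22


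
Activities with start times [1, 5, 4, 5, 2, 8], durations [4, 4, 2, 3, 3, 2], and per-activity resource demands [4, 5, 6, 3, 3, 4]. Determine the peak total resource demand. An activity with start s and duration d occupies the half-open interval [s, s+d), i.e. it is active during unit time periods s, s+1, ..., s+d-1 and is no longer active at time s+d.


Each activity i is active on [start_i, start_i + duration_i).
Compute total resource usage per time slot:
  t=0: active resources = [], total = 0
  t=1: active resources = [4], total = 4
  t=2: active resources = [4, 3], total = 7
  t=3: active resources = [4, 3], total = 7
  t=4: active resources = [4, 6, 3], total = 13
  t=5: active resources = [5, 6, 3], total = 14
  t=6: active resources = [5, 3], total = 8
  t=7: active resources = [5, 3], total = 8
  t=8: active resources = [5, 4], total = 9
  t=9: active resources = [4], total = 4
Peak resource demand = 14

14


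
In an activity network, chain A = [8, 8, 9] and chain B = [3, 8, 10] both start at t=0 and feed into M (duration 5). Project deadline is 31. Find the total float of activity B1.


Forward pass: ES(B1) = sum of predecessors on chain B = 0
EF = ES + duration = 0 + 3 = 3
Backward pass: LF(M) = deadline = 31; LS(M) = 31 - 5 = 26
LF(B1) = LS(M) - sum(successors on chain B) = 26 - 18 = 8
LS = LF - duration = 8 - 3 = 5
Total float = LS - ES = 5 - 0 = 5

5


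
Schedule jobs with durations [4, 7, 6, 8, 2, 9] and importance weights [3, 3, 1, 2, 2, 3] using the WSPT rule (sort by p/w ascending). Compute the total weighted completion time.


Compute p/w ratios and sort ascending (WSPT): [(2, 2), (4, 3), (7, 3), (9, 3), (8, 2), (6, 1)]
Compute weighted completion times:
  Job (p=2,w=2): C=2, w*C=2*2=4
  Job (p=4,w=3): C=6, w*C=3*6=18
  Job (p=7,w=3): C=13, w*C=3*13=39
  Job (p=9,w=3): C=22, w*C=3*22=66
  Job (p=8,w=2): C=30, w*C=2*30=60
  Job (p=6,w=1): C=36, w*C=1*36=36
Total weighted completion time = 223

223


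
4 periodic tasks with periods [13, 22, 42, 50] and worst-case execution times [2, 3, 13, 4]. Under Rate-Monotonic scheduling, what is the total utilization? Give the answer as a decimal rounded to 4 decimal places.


Compute individual utilizations (exact fractions):
  Task 1: C/T = 2/13 (approx. 0.1538)
  Task 2: C/T = 3/22 (approx. 0.1364)
  Task 3: C/T = 13/42 (approx. 0.3095)
  Task 4: C/T = 4/50 = 2/25 (approx. 0.08)
Total utilization U = 2/13 + 3/22 + 13/42 + 2/25 = 51031/75075
Rounded to 4 decimal places: U = 0.6797
RM (Liu & Layland) bound for 4 tasks = 0.756828; compare with U = 51031/75075 (approx. 0.679734)
U <= bound, so schedulable by RM sufficient condition.

0.6797


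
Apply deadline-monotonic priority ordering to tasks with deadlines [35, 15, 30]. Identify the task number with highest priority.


Sort tasks by relative deadline (ascending):
  Task 2: deadline = 15
  Task 3: deadline = 30
  Task 1: deadline = 35
Priority order (highest first): [2, 3, 1]
Highest priority task = 2

2


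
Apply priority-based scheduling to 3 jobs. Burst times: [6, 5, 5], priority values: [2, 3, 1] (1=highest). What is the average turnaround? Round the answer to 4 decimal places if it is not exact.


Sort by priority (ascending = highest first):
Order: [(1, 5), (2, 6), (3, 5)]
Completion times:
  Priority 1, burst=5, C=5
  Priority 2, burst=6, C=11
  Priority 3, burst=5, C=16
Average turnaround = 32/3 = 10.6667

10.6667


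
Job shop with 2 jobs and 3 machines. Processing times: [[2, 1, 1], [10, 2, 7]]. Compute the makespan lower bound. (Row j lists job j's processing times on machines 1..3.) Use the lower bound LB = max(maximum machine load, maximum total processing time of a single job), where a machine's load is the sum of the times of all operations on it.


Machine loads:
  Machine 1: 2 + 10 = 12
  Machine 2: 1 + 2 = 3
  Machine 3: 1 + 7 = 8
Max machine load = 12
Job totals:
  Job 1: 4
  Job 2: 19
Max job total = 19
Lower bound = max(12, 19) = 19

19


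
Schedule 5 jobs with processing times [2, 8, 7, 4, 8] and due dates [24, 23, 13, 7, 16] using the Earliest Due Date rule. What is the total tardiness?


Sort by due date (EDD order): [(4, 7), (7, 13), (8, 16), (8, 23), (2, 24)]
Compute completion times and tardiness:
  Job 1: p=4, d=7, C=4, tardiness=max(0,4-7)=0
  Job 2: p=7, d=13, C=11, tardiness=max(0,11-13)=0
  Job 3: p=8, d=16, C=19, tardiness=max(0,19-16)=3
  Job 4: p=8, d=23, C=27, tardiness=max(0,27-23)=4
  Job 5: p=2, d=24, C=29, tardiness=max(0,29-24)=5
Total tardiness = 12

12


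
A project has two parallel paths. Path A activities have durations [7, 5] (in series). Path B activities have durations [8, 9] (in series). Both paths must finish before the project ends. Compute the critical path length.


Path A total = 7 + 5 = 12
Path B total = 8 + 9 = 17
Critical path = longest path = max(12, 17) = 17

17


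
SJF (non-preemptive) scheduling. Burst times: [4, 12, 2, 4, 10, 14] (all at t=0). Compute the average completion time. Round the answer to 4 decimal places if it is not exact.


SJF order (ascending): [2, 4, 4, 10, 12, 14]
Completion times:
  Job 1: burst=2, C=2
  Job 2: burst=4, C=6
  Job 3: burst=4, C=10
  Job 4: burst=10, C=20
  Job 5: burst=12, C=32
  Job 6: burst=14, C=46
Average completion = 116/6 = 19.3333

19.3333


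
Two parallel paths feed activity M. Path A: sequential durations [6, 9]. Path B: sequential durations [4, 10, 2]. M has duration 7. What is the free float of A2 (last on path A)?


ES(A2) = sum of predecessors on chain A = 6
EF(A2) = ES + duration = 6 + 9 = 15
Successor of A2 is M. ES(M) = max(sum(A), sum(B)) = max(15, 16) = 16
Free float = ES(successor) - EF(current) = 16 - 15 = 1

1


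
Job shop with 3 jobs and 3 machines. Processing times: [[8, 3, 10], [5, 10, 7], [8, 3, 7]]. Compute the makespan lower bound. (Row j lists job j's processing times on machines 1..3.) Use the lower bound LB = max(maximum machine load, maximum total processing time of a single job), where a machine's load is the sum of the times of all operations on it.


Machine loads:
  Machine 1: 8 + 5 + 8 = 21
  Machine 2: 3 + 10 + 3 = 16
  Machine 3: 10 + 7 + 7 = 24
Max machine load = 24
Job totals:
  Job 1: 21
  Job 2: 22
  Job 3: 18
Max job total = 22
Lower bound = max(24, 22) = 24

24


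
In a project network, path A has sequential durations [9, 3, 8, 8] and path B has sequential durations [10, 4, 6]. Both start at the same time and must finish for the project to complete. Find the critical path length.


Path A total = 9 + 3 + 8 + 8 = 28
Path B total = 10 + 4 + 6 = 20
Critical path = longest path = max(28, 20) = 28

28


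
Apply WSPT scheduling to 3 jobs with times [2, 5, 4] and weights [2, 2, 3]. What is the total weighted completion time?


Compute p/w ratios and sort ascending (WSPT): [(2, 2), (4, 3), (5, 2)]
Compute weighted completion times:
  Job (p=2,w=2): C=2, w*C=2*2=4
  Job (p=4,w=3): C=6, w*C=3*6=18
  Job (p=5,w=2): C=11, w*C=2*11=22
Total weighted completion time = 44

44


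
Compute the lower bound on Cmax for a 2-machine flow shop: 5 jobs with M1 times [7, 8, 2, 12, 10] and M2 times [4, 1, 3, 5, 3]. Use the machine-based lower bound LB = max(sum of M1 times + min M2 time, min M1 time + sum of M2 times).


LB1 = sum(M1 times) + min(M2 times) = 39 + 1 = 40
LB2 = min(M1 times) + sum(M2 times) = 2 + 16 = 18
Lower bound = max(LB1, LB2) = max(40, 18) = 40

40


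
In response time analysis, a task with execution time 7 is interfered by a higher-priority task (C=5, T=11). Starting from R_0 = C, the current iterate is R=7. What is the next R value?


R_next = C + ceil(R_prev / T_hp) * C_hp
ceil(7 / 11) = ceil(0.6364) = 1
Interference = 1 * 5 = 5
R_next = 7 + 5 = 12

12


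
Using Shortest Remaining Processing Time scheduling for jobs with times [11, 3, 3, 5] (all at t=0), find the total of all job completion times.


Since all jobs arrive at t=0, SRPT equals SPT ordering.
SPT order: [3, 3, 5, 11]
Completion times:
  Job 1: p=3, C=3
  Job 2: p=3, C=6
  Job 3: p=5, C=11
  Job 4: p=11, C=22
Total completion time = 3 + 6 + 11 + 22 = 42

42


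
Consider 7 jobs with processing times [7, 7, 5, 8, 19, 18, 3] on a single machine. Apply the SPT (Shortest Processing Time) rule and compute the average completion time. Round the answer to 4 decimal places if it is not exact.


Sort jobs by processing time (SPT order): [3, 5, 7, 7, 8, 18, 19]
Compute completion times sequentially:
  Job 1: processing = 3, completes at 3
  Job 2: processing = 5, completes at 8
  Job 3: processing = 7, completes at 15
  Job 4: processing = 7, completes at 22
  Job 5: processing = 8, completes at 30
  Job 6: processing = 18, completes at 48
  Job 7: processing = 19, completes at 67
Sum of completion times = 193
Average completion time = 193/7 = 27.5714

27.5714


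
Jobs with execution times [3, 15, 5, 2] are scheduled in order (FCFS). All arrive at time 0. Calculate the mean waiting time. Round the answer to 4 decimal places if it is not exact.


FCFS order (as given): [3, 15, 5, 2]
Waiting times:
  Job 1: wait = 0
  Job 2: wait = 3
  Job 3: wait = 18
  Job 4: wait = 23
Sum of waiting times = 44
Average waiting time = 44/4 = 11.0

11.0


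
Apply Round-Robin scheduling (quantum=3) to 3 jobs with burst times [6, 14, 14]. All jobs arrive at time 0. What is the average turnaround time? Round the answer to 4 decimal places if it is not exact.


Time quantum = 3
Execution trace:
  J1 runs 3 units, time = 3
  J2 runs 3 units, time = 6
  J3 runs 3 units, time = 9
  J1 runs 3 units, time = 12
  J2 runs 3 units, time = 15
  J3 runs 3 units, time = 18
  J2 runs 3 units, time = 21
  J3 runs 3 units, time = 24
  J2 runs 3 units, time = 27
  J3 runs 3 units, time = 30
  J2 runs 2 units, time = 32
  J3 runs 2 units, time = 34
Finish times: [12, 32, 34]
Average turnaround = 78/3 = 26.0

26.0


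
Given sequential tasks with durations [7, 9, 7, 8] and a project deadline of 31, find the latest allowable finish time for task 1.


LF(activity 1) = deadline - sum of successor durations
Successors: activities 2 through 4 with durations [9, 7, 8]
Sum of successor durations = 24
LF = 31 - 24 = 7

7


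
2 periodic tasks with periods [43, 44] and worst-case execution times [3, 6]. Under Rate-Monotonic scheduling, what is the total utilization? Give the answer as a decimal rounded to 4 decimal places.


Compute individual utilizations (exact fractions):
  Task 1: C/T = 3/43 (approx. 0.0698)
  Task 2: C/T = 6/44 = 3/22 (approx. 0.1364)
Total utilization U = 3/43 + 3/22 = 195/946
Rounded to 4 decimal places: U = 0.2061
RM (Liu & Layland) bound for 2 tasks = 0.828427; compare with U = 195/946 (approx. 0.206131)
U <= bound, so schedulable by RM sufficient condition.

0.2061


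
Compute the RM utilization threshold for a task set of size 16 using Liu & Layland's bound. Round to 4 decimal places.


Compute 2^(1/16) = 1.0442737824
Subtract 1: 1.0442737824 - 1 = 0.0442737824
Multiply by n: 16 * 0.0442737824 = 0.7083805184
Round to 4 dp: 0.7084

0.7084


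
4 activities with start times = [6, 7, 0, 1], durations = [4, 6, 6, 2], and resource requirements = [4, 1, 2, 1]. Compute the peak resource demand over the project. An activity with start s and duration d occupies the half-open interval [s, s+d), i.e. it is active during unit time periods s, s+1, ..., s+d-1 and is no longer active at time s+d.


Each activity i is active on [start_i, start_i + duration_i).
Compute total resource usage per time slot:
  t=0: active resources = [2], total = 2
  t=1: active resources = [2, 1], total = 3
  t=2: active resources = [2, 1], total = 3
  t=3: active resources = [2], total = 2
  t=4: active resources = [2], total = 2
  t=5: active resources = [2], total = 2
  t=6: active resources = [4], total = 4
  t=7: active resources = [4, 1], total = 5
  t=8: active resources = [4, 1], total = 5
  t=9: active resources = [4, 1], total = 5
  t=10: active resources = [1], total = 1
  t=11: active resources = [1], total = 1
  t=12: active resources = [1], total = 1
Peak resource demand = 5

5


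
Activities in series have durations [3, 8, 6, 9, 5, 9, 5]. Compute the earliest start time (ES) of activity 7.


Activity 7 starts after activities 1 through 6 complete.
Predecessor durations: [3, 8, 6, 9, 5, 9]
ES = 3 + 8 + 6 + 9 + 5 + 9 = 40

40


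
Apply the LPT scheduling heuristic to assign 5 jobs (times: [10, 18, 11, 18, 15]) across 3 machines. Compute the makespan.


Sort jobs in decreasing order (LPT): [18, 18, 15, 11, 10]
Assign each job to the least loaded machine:
  Machine 1: jobs [18, 10], load = 28
  Machine 2: jobs [18], load = 18
  Machine 3: jobs [15, 11], load = 26
Makespan = max load = 28

28


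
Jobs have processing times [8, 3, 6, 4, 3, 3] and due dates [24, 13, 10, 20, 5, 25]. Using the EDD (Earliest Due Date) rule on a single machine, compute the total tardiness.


Sort by due date (EDD order): [(3, 5), (6, 10), (3, 13), (4, 20), (8, 24), (3, 25)]
Compute completion times and tardiness:
  Job 1: p=3, d=5, C=3, tardiness=max(0,3-5)=0
  Job 2: p=6, d=10, C=9, tardiness=max(0,9-10)=0
  Job 3: p=3, d=13, C=12, tardiness=max(0,12-13)=0
  Job 4: p=4, d=20, C=16, tardiness=max(0,16-20)=0
  Job 5: p=8, d=24, C=24, tardiness=max(0,24-24)=0
  Job 6: p=3, d=25, C=27, tardiness=max(0,27-25)=2
Total tardiness = 2

2


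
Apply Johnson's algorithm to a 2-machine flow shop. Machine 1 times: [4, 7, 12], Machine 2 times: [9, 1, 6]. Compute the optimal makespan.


Apply Johnson's rule:
  Group 1 (a <= b): [(1, 4, 9)]
  Group 2 (a > b): [(3, 12, 6), (2, 7, 1)]
Optimal job order: [1, 3, 2]
Schedule:
  Job 1: M1 done at 4, M2 done at 13
  Job 3: M1 done at 16, M2 done at 22
  Job 2: M1 done at 23, M2 done at 24
Makespan = 24

24


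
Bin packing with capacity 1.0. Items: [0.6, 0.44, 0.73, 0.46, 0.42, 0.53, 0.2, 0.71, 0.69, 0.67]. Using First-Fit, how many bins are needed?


Place items sequentially using First-Fit:
  Item 0.6 -> new Bin 1
  Item 0.44 -> new Bin 2
  Item 0.73 -> new Bin 3
  Item 0.46 -> Bin 2 (now 0.9)
  Item 0.42 -> new Bin 4
  Item 0.53 -> Bin 4 (now 0.95)
  Item 0.2 -> Bin 1 (now 0.8)
  Item 0.71 -> new Bin 5
  Item 0.69 -> new Bin 6
  Item 0.67 -> new Bin 7
Total bins used = 7

7


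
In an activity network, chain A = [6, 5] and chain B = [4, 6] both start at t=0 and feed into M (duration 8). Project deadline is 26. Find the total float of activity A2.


Forward pass: ES(A2) = sum of predecessors on chain A = 6
EF = ES + duration = 6 + 5 = 11
Backward pass: LF(M) = deadline = 26; LS(M) = 26 - 8 = 18
LF(A2) = LS(M) - sum(successors on chain A) = 18 - 0 = 18
LS = LF - duration = 18 - 5 = 13
Total float = LS - ES = 13 - 6 = 7

7


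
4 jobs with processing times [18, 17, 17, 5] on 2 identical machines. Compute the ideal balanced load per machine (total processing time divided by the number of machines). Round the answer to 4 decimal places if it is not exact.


Total processing time = 18 + 17 + 17 + 5 = 57
Number of machines = 2
Ideal balanced load = 57 / 2 = 28.5

28.5


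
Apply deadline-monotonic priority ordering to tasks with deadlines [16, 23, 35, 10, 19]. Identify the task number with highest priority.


Sort tasks by relative deadline (ascending):
  Task 4: deadline = 10
  Task 1: deadline = 16
  Task 5: deadline = 19
  Task 2: deadline = 23
  Task 3: deadline = 35
Priority order (highest first): [4, 1, 5, 2, 3]
Highest priority task = 4

4


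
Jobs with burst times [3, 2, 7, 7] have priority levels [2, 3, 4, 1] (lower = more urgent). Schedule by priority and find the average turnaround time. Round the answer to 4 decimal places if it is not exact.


Sort by priority (ascending = highest first):
Order: [(1, 7), (2, 3), (3, 2), (4, 7)]
Completion times:
  Priority 1, burst=7, C=7
  Priority 2, burst=3, C=10
  Priority 3, burst=2, C=12
  Priority 4, burst=7, C=19
Average turnaround = 48/4 = 12.0

12.0


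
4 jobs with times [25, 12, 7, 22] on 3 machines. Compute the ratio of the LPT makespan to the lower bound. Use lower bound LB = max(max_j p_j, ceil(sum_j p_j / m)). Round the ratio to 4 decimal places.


LPT order: [25, 22, 12, 7]
Machine loads after assignment: [25, 22, 19]
LPT makespan = 25
Lower bound = max(max_job, ceil(total/3)) = max(25, 22) = 25
Ratio = 25 / 25 = 1.0

1.0


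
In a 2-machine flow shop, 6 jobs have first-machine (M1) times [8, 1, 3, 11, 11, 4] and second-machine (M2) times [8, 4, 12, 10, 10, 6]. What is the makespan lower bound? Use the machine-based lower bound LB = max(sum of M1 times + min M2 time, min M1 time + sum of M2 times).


LB1 = sum(M1 times) + min(M2 times) = 38 + 4 = 42
LB2 = min(M1 times) + sum(M2 times) = 1 + 50 = 51
Lower bound = max(LB1, LB2) = max(42, 51) = 51

51


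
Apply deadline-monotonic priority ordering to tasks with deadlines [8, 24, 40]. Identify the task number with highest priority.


Sort tasks by relative deadline (ascending):
  Task 1: deadline = 8
  Task 2: deadline = 24
  Task 3: deadline = 40
Priority order (highest first): [1, 2, 3]
Highest priority task = 1

1


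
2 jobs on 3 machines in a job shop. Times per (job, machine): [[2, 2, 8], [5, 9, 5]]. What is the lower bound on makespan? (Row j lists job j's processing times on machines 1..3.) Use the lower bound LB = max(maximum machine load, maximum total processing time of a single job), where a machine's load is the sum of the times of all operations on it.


Machine loads:
  Machine 1: 2 + 5 = 7
  Machine 2: 2 + 9 = 11
  Machine 3: 8 + 5 = 13
Max machine load = 13
Job totals:
  Job 1: 12
  Job 2: 19
Max job total = 19
Lower bound = max(13, 19) = 19

19


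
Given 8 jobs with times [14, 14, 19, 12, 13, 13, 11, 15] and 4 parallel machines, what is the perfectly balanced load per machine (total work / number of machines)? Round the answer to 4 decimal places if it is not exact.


Total processing time = 14 + 14 + 19 + 12 + 13 + 13 + 11 + 15 = 111
Number of machines = 4
Ideal balanced load = 111 / 4 = 27.75

27.75


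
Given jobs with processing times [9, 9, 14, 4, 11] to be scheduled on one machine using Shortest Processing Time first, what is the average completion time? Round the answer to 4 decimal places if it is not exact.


Sort jobs by processing time (SPT order): [4, 9, 9, 11, 14]
Compute completion times sequentially:
  Job 1: processing = 4, completes at 4
  Job 2: processing = 9, completes at 13
  Job 3: processing = 9, completes at 22
  Job 4: processing = 11, completes at 33
  Job 5: processing = 14, completes at 47
Sum of completion times = 119
Average completion time = 119/5 = 23.8

23.8


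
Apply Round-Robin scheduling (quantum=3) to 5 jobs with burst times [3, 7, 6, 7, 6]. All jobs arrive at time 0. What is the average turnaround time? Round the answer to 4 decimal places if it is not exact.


Time quantum = 3
Execution trace:
  J1 runs 3 units, time = 3
  J2 runs 3 units, time = 6
  J3 runs 3 units, time = 9
  J4 runs 3 units, time = 12
  J5 runs 3 units, time = 15
  J2 runs 3 units, time = 18
  J3 runs 3 units, time = 21
  J4 runs 3 units, time = 24
  J5 runs 3 units, time = 27
  J2 runs 1 units, time = 28
  J4 runs 1 units, time = 29
Finish times: [3, 28, 21, 29, 27]
Average turnaround = 108/5 = 21.6

21.6
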